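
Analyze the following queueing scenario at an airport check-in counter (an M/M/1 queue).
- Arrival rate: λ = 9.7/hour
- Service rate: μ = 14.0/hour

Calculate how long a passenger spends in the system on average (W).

First, compute utilization: ρ = λ/μ = 9.7/14.0 = 0.6929
For M/M/1: W = 1/(μ-λ)
W = 1/(14.0-9.7) = 1/4.30
W = 0.2326 hours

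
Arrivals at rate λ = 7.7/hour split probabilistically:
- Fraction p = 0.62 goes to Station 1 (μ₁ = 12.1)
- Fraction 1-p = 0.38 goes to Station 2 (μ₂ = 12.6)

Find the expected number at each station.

Effective rates: λ₁ = 7.7×0.62 = 4.774, λ₂ = 7.7×0.38 = 2.926
Station 1: ρ₁ = 4.774/12.1 = 0.39455, L₁ = ρ₁/(1-ρ₁) = 0.39455/(1-0.39455) = 0.6517
Station 2: ρ₂ = 2.926/12.6 = 0.23222, L₂ = ρ₂/(1-ρ₂) = 0.23222/(1-0.23222) = 0.3025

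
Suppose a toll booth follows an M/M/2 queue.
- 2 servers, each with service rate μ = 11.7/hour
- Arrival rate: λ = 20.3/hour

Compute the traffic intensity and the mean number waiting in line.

Traffic intensity: ρ = λ/(cμ) = 20.3/(2×11.7) = 0.8675
Since ρ = 0.8675 < 1, system is stable.
Offered load a = λ/μ = cρ = 20.3/11.7 = 1.7350
P₀ = [ Σₙ₌₀^1 aⁿ/n! + a^2/(2!(1-ρ)) ]⁻¹
Σ = a^0/0! + a^1/1! = 1.0000 + 1.7350 = 2.7350
a^2/(2!(1-ρ)) = 3.0104/(2 × 0.13248) = 11.3617
P₀ = 1/(2.7350 + 11.3617) = 0.07094
Lq = P₀·a^2·ρ / (2!(1-ρ)²) = 0.0709382 × 3.01037 × 0.867521 / (2 × 0.0175506) = 5.2779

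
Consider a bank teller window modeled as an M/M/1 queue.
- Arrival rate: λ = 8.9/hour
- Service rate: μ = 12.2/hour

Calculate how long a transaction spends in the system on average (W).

First, compute utilization: ρ = λ/μ = 8.9/12.2 = 0.7295
For M/M/1: W = 1/(μ-λ)
W = 1/(12.2-8.9) = 1/3.30
W = 0.3030 hours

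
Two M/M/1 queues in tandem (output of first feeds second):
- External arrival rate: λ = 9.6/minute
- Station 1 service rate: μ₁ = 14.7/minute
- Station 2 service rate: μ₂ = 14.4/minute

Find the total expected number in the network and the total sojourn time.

By Jackson's theorem, each station behaves as independent M/M/1.
Station 1: ρ₁ = 9.6/14.7 = 0.6531, L₁ = ρ₁/(1-ρ₁) = λ/(μ₁-λ) = 9.6/5.10 = 1.8824
Station 2: ρ₂ = 9.6/14.4 = 0.6667, L₂ = ρ₂/(1-ρ₂) = λ/(μ₂-λ) = 9.6/4.80 = 2.0000
Total: L = L₁ + L₂ = 1.8824 + 2.0000 = 3.8824
W = L/λ = 3.8824/9.6 = 0.4044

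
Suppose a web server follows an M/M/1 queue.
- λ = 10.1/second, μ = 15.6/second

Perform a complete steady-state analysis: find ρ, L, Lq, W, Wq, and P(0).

Step 1: ρ = λ/μ = 10.1/15.6 = 0.6474
Step 2: L = λ/(μ-λ) = 10.1/5.50 = 1.8364
Step 3: Lq = λ²/(μ(μ-λ)) = 102.01/(15.6×5.50) = 1.1889
Step 4: W = 1/(μ-λ) = 1/5.50 = 0.18182
Step 5: Wq = λ/(μ(μ-λ)) = 10.1/(15.6×5.50) = 0.1177
Step 6: P(0) = 1-ρ = 0.3526
Verify: L = λW = 10.1×0.18182 = 1.8364 ✔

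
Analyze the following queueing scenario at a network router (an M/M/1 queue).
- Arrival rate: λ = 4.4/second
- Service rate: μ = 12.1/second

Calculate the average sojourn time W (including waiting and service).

First, compute utilization: ρ = λ/μ = 4.4/12.1 = 0.3636
For M/M/1: W = 1/(μ-λ)
W = 1/(12.1-4.4) = 1/7.70
W = 0.1299 seconds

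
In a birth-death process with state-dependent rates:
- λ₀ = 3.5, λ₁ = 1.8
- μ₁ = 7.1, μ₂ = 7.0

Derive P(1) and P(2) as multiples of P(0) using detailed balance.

Balance equations:
State 0: λ₀P₀ = μ₁P₁ → P₁ = (λ₀/μ₁)P₀ = (3.5/7.1)P₀ = 0.4930P₀
State 1: P₂ = (λ₀λ₁)/(μ₁μ₂)P₀ = (3.5×1.8)/(7.1×7.0)P₀ = 0.1268P₀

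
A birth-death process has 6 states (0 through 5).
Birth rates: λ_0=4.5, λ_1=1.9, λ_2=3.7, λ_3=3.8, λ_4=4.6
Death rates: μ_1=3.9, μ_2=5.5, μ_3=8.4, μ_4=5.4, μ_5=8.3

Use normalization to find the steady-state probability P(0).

Ratios P(n)/P(0) = (λ₀···λₙ₋₁)/(μ₁···μₙ):
P(1)/P(0) = (4.5)/(3.9) = 1.1538
P(2)/P(0) = (4.5×1.9)/(3.9×5.5) = 0.39860
P(3)/P(0) = (4.5×1.9×3.7)/(3.9×5.5×8.4) = 0.17557
P(4)/P(0) = (4.5×1.9×3.7×3.8)/(3.9×5.5×8.4×5.4) = 0.12355
P(5)/P(0) = (4.5×1.9×3.7×3.8×4.6)/(3.9×5.5×8.4×5.4×8.3) = 0.068475

Normalization: ∑ P(n) = 1
P(0) × (1.0000 + 1.1538 + 0.39860 + 0.17557 + 0.12355 + 0.068475) = 1
P(0) × 2.9200 = 1
P(0) = 1/2.9200 = 0.3425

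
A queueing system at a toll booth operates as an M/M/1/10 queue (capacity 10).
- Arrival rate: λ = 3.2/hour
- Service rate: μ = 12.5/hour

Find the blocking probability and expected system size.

ρ = λ/μ = 3.2/12.5 = 0.2560
P₀ = (1-ρ)/(1-ρ^(K+1)) = (1-0.2560)/(1-0.2560^11) = 0.7440/1.0000 = 0.7440
P_K = P₀×ρ^K = 0.74400 × 0.2560^10 = 0.74400 × 0.0000012089 = 8.994e-07
Blocking probability P_10 = 8.994e-07 (0.00008994%)
L = ρ[1 - (K+1)ρ^K + Kρ^(K+1)] / [(1-ρ)(1-ρ^(K+1))]
L = 0.2560 × (1 - 11×0.000001209 + 10×3.095e-07) / ((1 - 0.2560) × (1 - 3.095e-07)) = 0.3441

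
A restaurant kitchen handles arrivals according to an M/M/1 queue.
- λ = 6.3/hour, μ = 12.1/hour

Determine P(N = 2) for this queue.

ρ = λ/μ = 6.3/12.1 = 0.52066
P(n) = (1-ρ)ρⁿ
P(2) = (1-0.52066) × 0.52066^2
P(2) = 0.4793 × 0.2711
P(2) = 0.1299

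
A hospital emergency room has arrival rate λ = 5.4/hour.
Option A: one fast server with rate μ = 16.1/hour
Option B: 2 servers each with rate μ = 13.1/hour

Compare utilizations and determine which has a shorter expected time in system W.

Option A: single server μ = 16.1 (M/M/1)
  ρ_A = 5.4/16.1 = 0.3354
  W_A = 1/(μ-λ) = 1/(16.1-5.4) = 1/10.70 = 0.09346

Option B: 2 servers μ = 13.1 (M/M/2)
  ρ_B = λ/(cμ) = 5.4/(2×13.1) = 0.2061
  Offered load a = λ/μ = cρ = 5.4/13.1 = 0.4122
  P₀ = [ Σₙ₌₀^1 aⁿ/n! + a^2/(2!(1-ρ)) ]⁻¹
  Σ = a^0/0! + a^1/1! = 1.0000 + 0.4122 = 1.4122
  a^2/(2!(1-ρ)) = 0.1699/(2 × 0.7939) = 0.1070
  P₀ = 1/(1.4122 + 0.1070) = 0.6582
  Lq = P₀·a^2·ρ / (2!(1-ρ)²) = 0.65823 × 0.16992 × 0.20611 / (2 × 0.63027) = 0.01829
  Wq_B = Lq/λ = 0.0182877/5.4 = 0.0033866
  W_B = Wq_B + 1/μ = 0.0033866 + 0.076336 = 0.07972

Since W_B = 0.07972 < W_A = 0.09346, Option B (multiple servers) has the shorter time in system.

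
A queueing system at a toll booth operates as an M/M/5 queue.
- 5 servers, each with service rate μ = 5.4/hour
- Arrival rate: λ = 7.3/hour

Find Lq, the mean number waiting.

Traffic intensity: ρ = λ/(cμ) = 7.3/(5×5.4) = 0.2704
Since ρ = 0.2704 < 1, system is stable.
Offered load a = λ/μ = cρ = 7.3/5.4 = 1.3519
P₀ = [ Σₙ₌₀^4 aⁿ/n! + a^5/(5!(1-ρ)) ]⁻¹
Σ = a^0/0! + a^1/1! + a^2/2! + a^3/3! + a^4/4! = 1.00000 + 1.35185 + 0.913752 + 0.411752 + 0.139157 = 3.8165
a^5/(5!(1-ρ)) = 4.5149/(120 × 0.7296) = 0.05157
P₀ = 1/(3.8165 + 0.05157) = 0.2585
Lq = P₀·a^5·ρ / (5!(1-ρ)²) = 0.2585 × 4.5149 × 0.2704 / (120 × 0.5324) = 0.004940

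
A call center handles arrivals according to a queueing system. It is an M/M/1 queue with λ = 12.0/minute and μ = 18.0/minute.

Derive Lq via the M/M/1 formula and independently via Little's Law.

Method 1 (direct): Lq = λ²/(μ(μ-λ)) = 144.00/(18.0 × 6.00) = 1.3333

Method 2 (Little's Law):
W = 1/(μ-λ) = 1/6.00 = 0.16667
Wq = W - 1/μ = 0.16667 - 0.055556 = 0.11111
Lq = λWq = 12.0 × 0.11111 = 1.3333 ✔ (matches Method 1)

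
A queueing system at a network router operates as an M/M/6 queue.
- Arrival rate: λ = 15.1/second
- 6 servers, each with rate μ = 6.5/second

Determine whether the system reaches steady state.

Stability requires ρ = λ/(cμ) < 1
ρ = 15.1/(6 × 6.5) = 15.1/39.00 = 0.3872
Since 0.3872 < 1, the system is STABLE.
The servers are busy 38.72% of the time.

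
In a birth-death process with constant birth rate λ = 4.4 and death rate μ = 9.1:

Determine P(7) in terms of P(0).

For constant rates: P(n)/P(0) = (λ/μ)^n
P(7)/P(0) = (4.4/9.1)^7 = 0.483516^7 = 0.006178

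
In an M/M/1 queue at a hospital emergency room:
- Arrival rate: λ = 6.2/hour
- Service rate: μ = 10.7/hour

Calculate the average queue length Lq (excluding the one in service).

ρ = λ/μ = 6.2/10.7 = 0.5794
For M/M/1: Lq = λ²/(μ(μ-λ))
Lq = 38.44/(10.7 × 4.50)
Lq = 0.7983 patients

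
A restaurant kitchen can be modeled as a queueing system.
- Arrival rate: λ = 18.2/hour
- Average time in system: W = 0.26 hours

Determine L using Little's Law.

Little's Law: L = λW
L = 18.2 × 0.26 = 4.7320 orders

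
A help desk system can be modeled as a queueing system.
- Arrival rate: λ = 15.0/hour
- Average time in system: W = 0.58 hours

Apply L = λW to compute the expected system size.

Little's Law: L = λW
L = 15.0 × 0.58 = 8.7000 tickets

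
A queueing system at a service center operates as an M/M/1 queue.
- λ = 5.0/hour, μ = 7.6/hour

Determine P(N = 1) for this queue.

ρ = λ/μ = 5.0/7.6 = 0.6579
P(n) = (1-ρ)ρⁿ
P(1) = (1-0.6579) × 0.6579^1
P(1) = 0.3421 × 0.6579
P(1) = 0.2251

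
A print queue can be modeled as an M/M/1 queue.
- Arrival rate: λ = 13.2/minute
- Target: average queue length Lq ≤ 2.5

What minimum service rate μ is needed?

For M/M/1: Lq = λ²/(μ(μ-λ))
Need Lq ≤ 2.5, i.e. μ(μ-λ) ≥ λ²/2.5
μ² - 13.2μ - 174.24/2.5 ≥ 0  →  μ² - 13.2μ - 69.6960 ≥ 0
Quadratic formula (positive root): μ = [λ + √(λ² + 4×69.6960)]/2
Discriminant: 174.24 + 4×69.6960 = 453.0240, √453.0240 = 21.2844
μ ≥ (13.2 + 21.2844)/2 = 17.2422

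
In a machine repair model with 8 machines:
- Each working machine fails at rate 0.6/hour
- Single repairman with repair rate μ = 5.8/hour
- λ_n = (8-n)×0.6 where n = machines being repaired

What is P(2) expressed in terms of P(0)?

P(2)/P(0) = ∏_{i=0}^{2-1} λ_i/μ_{i+1}
= (8-0)×0.6/5.8 × (8-1)×0.6/5.8
= 0.5993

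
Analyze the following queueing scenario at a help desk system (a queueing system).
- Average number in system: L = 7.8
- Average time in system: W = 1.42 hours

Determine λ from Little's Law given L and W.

Little's Law: L = λW, so λ = L/W
λ = 7.8/1.42 = 5.4930 tickets/hour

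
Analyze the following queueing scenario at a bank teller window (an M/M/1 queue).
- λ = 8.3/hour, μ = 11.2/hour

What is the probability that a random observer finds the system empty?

ρ = λ/μ = 8.3/11.2 = 0.7411
P(0) = 1 - ρ = 1 - 0.7411 = 0.2589
The server is idle 25.89% of the time.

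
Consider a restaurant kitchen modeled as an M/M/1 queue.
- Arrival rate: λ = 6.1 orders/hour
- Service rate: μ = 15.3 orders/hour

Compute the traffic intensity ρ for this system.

Server utilization: ρ = λ/μ
ρ = 6.1/15.3 = 0.3987
The server is busy 39.87% of the time.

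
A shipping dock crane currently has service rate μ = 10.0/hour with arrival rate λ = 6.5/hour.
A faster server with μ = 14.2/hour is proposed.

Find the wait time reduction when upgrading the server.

System 1: ρ₁ = 6.5/10.0 = 0.6500, W₁ = 1/(10.0-6.5) = 0.285714
System 2: ρ₂ = 6.5/14.2 = 0.4577, W₂ = 1/(14.2-6.5) = 0.129870
Improvement: (W₁-W₂)/W₁ = (0.285714-0.129870)/0.285714 = 54.55%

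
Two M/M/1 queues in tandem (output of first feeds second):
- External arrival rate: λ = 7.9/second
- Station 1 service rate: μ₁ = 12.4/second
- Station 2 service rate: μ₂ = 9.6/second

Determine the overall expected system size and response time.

By Jackson's theorem, each station behaves as independent M/M/1.
Station 1: ρ₁ = 7.9/12.4 = 0.6371, L₁ = ρ₁/(1-ρ₁) = λ/(μ₁-λ) = 7.9/4.50 = 1.75556
Station 2: ρ₂ = 7.9/9.6 = 0.8229, L₂ = ρ₂/(1-ρ₂) = λ/(μ₂-λ) = 7.9/1.70 = 4.64706
Total: L = L₁ + L₂ = 1.75556 + 4.64706 = 6.4026
W = L/λ = 6.4026/7.9 = 0.8105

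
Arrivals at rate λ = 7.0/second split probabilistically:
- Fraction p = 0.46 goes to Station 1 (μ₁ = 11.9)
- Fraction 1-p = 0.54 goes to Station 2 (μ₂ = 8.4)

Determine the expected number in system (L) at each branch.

Effective rates: λ₁ = 7.0×0.46 = 3.22, λ₂ = 7.0×0.54 = 3.78
Station 1: ρ₁ = 3.22/11.9 = 0.2706, L₁ = ρ₁/(1-ρ₁) = 0.2706/(1-0.2706) = 0.3710
Station 2: ρ₂ = 3.78/8.4 = 0.4500, L₂ = ρ₂/(1-ρ₂) = 0.4500/(1-0.4500) = 0.8182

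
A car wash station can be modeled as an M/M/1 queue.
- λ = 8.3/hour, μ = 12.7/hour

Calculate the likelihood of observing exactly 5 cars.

ρ = λ/μ = 8.3/12.7 = 0.65354
P(n) = (1-ρ)ρⁿ
P(5) = (1-0.65354) × 0.65354^5
P(5) = 0.346460 × 0.119223
P(5) = 0.04131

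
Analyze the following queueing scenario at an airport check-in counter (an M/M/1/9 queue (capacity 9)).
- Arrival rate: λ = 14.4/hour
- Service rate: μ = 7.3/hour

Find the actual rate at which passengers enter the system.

ρ = λ/μ = 14.4/7.3 = 1.9726
P₀ = (1-ρ)/(1-ρ^(K+1)) = (1-1.9726)/(1-1.9726^10) = -0.9726/-891.0522 = 0.001092
P_K = P₀×ρ^K = 0.0010915 × 1.9726^9 = 0.0010915 × 452.2216 = 0.4936
λ_eff = λ(1-P_K) = 14.4 × (1 - 0.49361) = 14.4 × 0.50639 = 7.2920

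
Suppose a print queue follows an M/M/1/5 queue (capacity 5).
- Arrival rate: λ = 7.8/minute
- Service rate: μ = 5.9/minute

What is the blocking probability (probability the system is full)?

ρ = λ/μ = 7.8/5.9 = 1.32203
P₀ = (1-ρ)/(1-ρ^(K+1)) = (1-1.32203)/(1-1.32203^6) = -0.32203/-4.3389 = 0.07422
P_K = P₀×ρ^K = 0.07422 × 1.32203^5 = 0.07422 × 4.0384 = 0.2997
Blocking probability = 29.97%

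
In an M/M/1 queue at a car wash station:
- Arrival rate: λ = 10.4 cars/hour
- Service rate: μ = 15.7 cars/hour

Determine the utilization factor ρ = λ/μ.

Server utilization: ρ = λ/μ
ρ = 10.4/15.7 = 0.6624
The server is busy 66.24% of the time.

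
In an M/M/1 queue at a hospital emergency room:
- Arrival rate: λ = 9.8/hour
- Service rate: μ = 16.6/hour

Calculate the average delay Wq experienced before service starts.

First, compute utilization: ρ = λ/μ = 9.8/16.6 = 0.5904
For M/M/1: Wq = λ/(μ(μ-λ))
Wq = 9.8/(16.6 × (16.6-9.8))
Wq = 9.8/(16.6 × 6.80)
Wq = 0.08682 hours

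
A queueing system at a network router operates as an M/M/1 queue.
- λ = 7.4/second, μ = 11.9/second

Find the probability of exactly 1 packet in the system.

ρ = λ/μ = 7.4/11.9 = 0.6218
P(n) = (1-ρ)ρⁿ
P(1) = (1-0.6218) × 0.6218^1
P(1) = 0.3782 × 0.6218
P(1) = 0.2352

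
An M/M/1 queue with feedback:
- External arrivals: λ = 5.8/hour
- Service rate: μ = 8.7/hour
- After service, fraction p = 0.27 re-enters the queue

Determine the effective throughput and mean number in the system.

Effective arrival rate: λ_eff = λ/(1-p) = 5.8/(1-0.27) = 5.8/0.73 = 7.945205
ρ = λ_eff/μ = 7.945205/8.7 = 0.913242
L = ρ/(1-ρ) = 0.913242/(1-0.913242) = 10.5263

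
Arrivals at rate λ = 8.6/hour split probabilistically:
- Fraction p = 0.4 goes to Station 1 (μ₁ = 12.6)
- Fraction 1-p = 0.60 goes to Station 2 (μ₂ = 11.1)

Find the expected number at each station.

Effective rates: λ₁ = 8.6×0.4 = 3.44, λ₂ = 8.6×0.60 = 5.16
Station 1: ρ₁ = 3.44/12.6 = 0.2730, L₁ = ρ₁/(1-ρ₁) = 0.2730/(1-0.2730) = 0.3755
Station 2: ρ₂ = 5.16/11.1 = 0.46486, L₂ = ρ₂/(1-ρ₂) = 0.46486/(1-0.46486) = 0.8687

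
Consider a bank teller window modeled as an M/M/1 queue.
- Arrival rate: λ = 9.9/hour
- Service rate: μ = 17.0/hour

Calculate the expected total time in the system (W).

First, compute utilization: ρ = λ/μ = 9.9/17.0 = 0.5824
For M/M/1: W = 1/(μ-λ)
W = 1/(17.0-9.9) = 1/7.10
W = 0.1408 hours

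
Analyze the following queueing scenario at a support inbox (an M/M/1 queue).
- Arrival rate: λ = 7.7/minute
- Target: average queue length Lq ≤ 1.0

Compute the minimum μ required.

For M/M/1: Lq = λ²/(μ(μ-λ))
Need Lq ≤ 1.0, i.e. μ(μ-λ) ≥ λ²/1.0
μ² - 7.7μ - 59.29/1.0 ≥ 0  →  μ² - 7.7μ - 59.2900 ≥ 0
Quadratic formula (positive root): μ = [λ + √(λ² + 4×59.2900)]/2
Discriminant: 59.29 + 4×59.2900 = 296.4500, √296.4500 = 17.21772
μ ≥ (7.7 + 17.21772)/2 = 12.4589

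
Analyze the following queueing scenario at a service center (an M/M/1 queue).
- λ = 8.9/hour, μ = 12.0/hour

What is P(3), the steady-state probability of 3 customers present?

ρ = λ/μ = 8.9/12.0 = 0.7417
P(n) = (1-ρ)ρⁿ
P(3) = (1-0.7417) × 0.7417^3
P(3) = 0.2583 × 0.4080
P(3) = 0.1054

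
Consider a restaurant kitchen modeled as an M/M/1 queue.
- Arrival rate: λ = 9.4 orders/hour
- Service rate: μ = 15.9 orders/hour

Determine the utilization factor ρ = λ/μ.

Server utilization: ρ = λ/μ
ρ = 9.4/15.9 = 0.5912
The server is busy 59.12% of the time.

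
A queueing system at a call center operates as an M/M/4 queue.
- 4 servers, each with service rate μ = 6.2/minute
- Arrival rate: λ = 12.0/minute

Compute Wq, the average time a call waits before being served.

Traffic intensity: ρ = λ/(cμ) = 12.0/(4×6.2) = 0.4839
Since ρ = 0.4839 < 1, system is stable.
Offered load a = λ/μ = cρ = 12.0/6.2 = 1.9355
P₀ = [ Σₙ₌₀^3 aⁿ/n! + a^4/(4!(1-ρ)) ]⁻¹
Σ = a^0/0! + a^1/1! + a^2/2! + a^3/3! = 1.00000 + 1.93548 + 1.87305 + 1.20842 = 6.0170
a^4/(4!(1-ρ)) = 14.0332/(24 × 0.51613) = 1.1329
P₀ = 1/(6.0170 + 1.1329) = 0.1399
Lq = P₀·a^4·ρ / (4!(1-ρ)²) = 0.13986 × 14.0332 × 0.48387 / (24 × 0.26639) = 0.1485
Wq = Lq/λ = 0.14855/12.0 = 0.01238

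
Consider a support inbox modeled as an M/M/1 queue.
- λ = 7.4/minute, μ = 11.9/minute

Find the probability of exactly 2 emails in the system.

ρ = λ/μ = 7.4/11.9 = 0.6218
P(n) = (1-ρ)ρⁿ
P(2) = (1-0.6218) × 0.6218^2
P(2) = 0.3782 × 0.3866
P(2) = 0.1462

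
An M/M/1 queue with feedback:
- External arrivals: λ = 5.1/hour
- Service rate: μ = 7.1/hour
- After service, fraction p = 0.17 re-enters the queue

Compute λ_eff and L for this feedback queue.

Effective arrival rate: λ_eff = λ/(1-p) = 5.1/(1-0.17) = 5.1/0.83 = 6.14458
ρ = λ_eff/μ = 6.14458/7.1 = 0.865434
L = ρ/(1-ρ) = 0.865434/(1-0.865434) = 6.4313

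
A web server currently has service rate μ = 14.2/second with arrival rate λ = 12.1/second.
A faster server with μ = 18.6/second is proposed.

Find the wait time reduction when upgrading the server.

System 1: ρ₁ = 12.1/14.2 = 0.8521, W₁ = 1/(14.2-12.1) = 0.47619
System 2: ρ₂ = 12.1/18.6 = 0.6505, W₂ = 1/(18.6-12.1) = 0.15385
Improvement: (W₁-W₂)/W₁ = (0.47619-0.15385)/0.47619 = 67.69%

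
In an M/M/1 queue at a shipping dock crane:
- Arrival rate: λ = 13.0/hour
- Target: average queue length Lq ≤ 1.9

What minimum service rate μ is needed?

For M/M/1: Lq = λ²/(μ(μ-λ))
Need Lq ≤ 1.9, i.e. μ(μ-λ) ≥ λ²/1.9
μ² - 13.0μ - 169.00/1.9 ≥ 0  →  μ² - 13.0μ - 88.94737 ≥ 0
Quadratic formula (positive root): μ = [λ + √(λ² + 4×88.94737)]/2
Discriminant: 169.00 + 4×88.94737 = 524.7895, √524.7895 = 22.9083
μ ≥ (13.0 + 22.9083)/2 = 17.9541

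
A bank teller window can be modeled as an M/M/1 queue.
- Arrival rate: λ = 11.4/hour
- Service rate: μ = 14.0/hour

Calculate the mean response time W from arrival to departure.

First, compute utilization: ρ = λ/μ = 11.4/14.0 = 0.8143
For M/M/1: W = 1/(μ-λ)
W = 1/(14.0-11.4) = 1/2.60
W = 0.3846 hours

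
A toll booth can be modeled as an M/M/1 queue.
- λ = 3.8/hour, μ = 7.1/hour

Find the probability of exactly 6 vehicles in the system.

ρ = λ/μ = 3.8/7.1 = 0.5352
P(n) = (1-ρ)ρⁿ
P(6) = (1-0.5352) × 0.5352^6
P(6) = 0.4648 × 0.02350
P(6) = 0.01092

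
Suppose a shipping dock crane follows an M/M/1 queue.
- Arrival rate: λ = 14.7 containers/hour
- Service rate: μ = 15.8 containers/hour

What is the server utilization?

Server utilization: ρ = λ/μ
ρ = 14.7/15.8 = 0.9304
The server is busy 93.04% of the time.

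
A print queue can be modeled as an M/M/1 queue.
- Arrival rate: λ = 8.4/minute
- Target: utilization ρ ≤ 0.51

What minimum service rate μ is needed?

ρ = λ/μ, so μ = λ/ρ
μ ≥ 8.4/0.51 = 16.4706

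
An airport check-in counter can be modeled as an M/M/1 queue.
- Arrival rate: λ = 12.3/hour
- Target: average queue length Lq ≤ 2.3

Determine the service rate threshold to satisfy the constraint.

For M/M/1: Lq = λ²/(μ(μ-λ))
Need Lq ≤ 2.3, i.e. μ(μ-λ) ≥ λ²/2.3
μ² - 12.3μ - 151.29/2.3 ≥ 0  →  μ² - 12.3μ - 65.77826 ≥ 0
Quadratic formula (positive root): μ = [λ + √(λ² + 4×65.77826)]/2
Discriminant: 151.29 + 4×65.77826 = 414.4030, √414.4030 = 20.35689
μ ≥ (12.3 + 20.35689)/2 = 16.3284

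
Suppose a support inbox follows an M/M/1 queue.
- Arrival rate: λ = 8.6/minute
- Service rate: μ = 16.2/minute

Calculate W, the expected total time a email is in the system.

First, compute utilization: ρ = λ/μ = 8.6/16.2 = 0.5309
For M/M/1: W = 1/(μ-λ)
W = 1/(16.2-8.6) = 1/7.60
W = 0.1316 minutes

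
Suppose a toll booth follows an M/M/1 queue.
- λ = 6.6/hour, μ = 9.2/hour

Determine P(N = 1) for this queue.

ρ = λ/μ = 6.6/9.2 = 0.7174
P(n) = (1-ρ)ρⁿ
P(1) = (1-0.7174) × 0.7174^1
P(1) = 0.2826 × 0.7174
P(1) = 0.2027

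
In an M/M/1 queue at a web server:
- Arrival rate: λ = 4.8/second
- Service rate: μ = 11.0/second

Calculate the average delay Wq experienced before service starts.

First, compute utilization: ρ = λ/μ = 4.8/11.0 = 0.4364
For M/M/1: Wq = λ/(μ(μ-λ))
Wq = 4.8/(11.0 × (11.0-4.8))
Wq = 4.8/(11.0 × 6.20)
Wq = 0.07038 seconds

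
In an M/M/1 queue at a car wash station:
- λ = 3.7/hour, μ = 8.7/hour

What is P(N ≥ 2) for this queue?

ρ = λ/μ = 3.7/8.7 = 0.4253
P(N ≥ n) = ρⁿ
P(N ≥ 2) = 0.4253^2
P(N ≥ 2) = 0.1809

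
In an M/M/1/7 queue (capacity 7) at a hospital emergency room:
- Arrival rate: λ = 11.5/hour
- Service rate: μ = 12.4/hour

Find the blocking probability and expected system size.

ρ = λ/μ = 11.5/12.4 = 0.92742
P₀ = (1-ρ)/(1-ρ^(K+1)) = (1-0.92742)/(1-0.92742^8) = 0.07258/0.4527 = 0.1603
P_K = P₀×ρ^K = 0.16032 × 0.92742^7 = 0.16032 × 0.59011 = 0.09461
Blocking probability P_7 = 0.09461 (9.46%)
L = ρ[1 - (K+1)ρ^K + Kρ^(K+1)] / [(1-ρ)(1-ρ^(K+1))]
L = 0.92742 × (1 - 8×0.5901130 + 7×0.5472826) / ((1 - 0.92742) × (1 - 0.5472826)) = 3.1068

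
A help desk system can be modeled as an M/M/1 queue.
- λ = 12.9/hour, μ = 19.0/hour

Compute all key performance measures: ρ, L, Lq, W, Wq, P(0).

Step 1: ρ = λ/μ = 12.9/19.0 = 0.6789
Step 2: L = λ/(μ-λ) = 12.9/6.10 = 2.1148
Step 3: Lq = λ²/(μ(μ-λ)) = 166.41/(19.0×6.10) = 1.4358
Step 4: W = 1/(μ-λ) = 1/6.10 = 0.1639344
Step 5: Wq = λ/(μ(μ-λ)) = 12.9/(19.0×6.10) = 0.1113
Step 6: P(0) = 1-ρ = 0.3211
Verify: L = λW = 12.9×0.1639344 = 2.1148 ✔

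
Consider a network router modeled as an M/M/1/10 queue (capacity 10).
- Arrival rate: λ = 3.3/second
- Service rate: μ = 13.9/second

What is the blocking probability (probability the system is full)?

ρ = λ/μ = 3.3/13.9 = 0.23741
P₀ = (1-ρ)/(1-ρ^(K+1)) = (1-0.23741)/(1-0.23741^11) = 0.7626/1.0000 = 0.7626
P_K = P₀×ρ^K = 0.7626 × 0.23741^10 = 0.7626 × 5.688e-07 = 4.338e-07
Blocking probability = 0.00004338%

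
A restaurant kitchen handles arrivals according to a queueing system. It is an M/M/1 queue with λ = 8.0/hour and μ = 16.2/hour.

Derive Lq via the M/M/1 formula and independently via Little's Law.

Method 1 (direct): Lq = λ²/(μ(μ-λ)) = 64.00/(16.2 × 8.20) = 0.4818

Method 2 (Little's Law):
W = 1/(μ-λ) = 1/8.20 = 0.12195
Wq = W - 1/μ = 0.12195 - 0.061728 = 0.06022
Lq = λWq = 8.0 × 0.06022 = 0.4818 ✔ (matches Method 1)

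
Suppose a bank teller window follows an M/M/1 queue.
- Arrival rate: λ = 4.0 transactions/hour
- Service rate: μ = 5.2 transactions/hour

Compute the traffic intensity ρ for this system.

Server utilization: ρ = λ/μ
ρ = 4.0/5.2 = 0.7692
The server is busy 76.92% of the time.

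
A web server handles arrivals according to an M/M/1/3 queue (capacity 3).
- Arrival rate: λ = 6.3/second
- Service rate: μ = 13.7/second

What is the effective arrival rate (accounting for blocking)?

ρ = λ/μ = 6.3/13.7 = 0.45985
P₀ = (1-ρ)/(1-ρ^(K+1)) = (1-0.45985)/(1-0.45985^4) = 0.54015/0.95528 = 0.5654
P_K = P₀×ρ^K = 0.5654 × 0.45985^3 = 0.5654 × 0.09724 = 0.05498
λ_eff = λ(1-P_K) = 6.3 × (1 - 0.05498) = 6.3 × 0.94502 = 5.9536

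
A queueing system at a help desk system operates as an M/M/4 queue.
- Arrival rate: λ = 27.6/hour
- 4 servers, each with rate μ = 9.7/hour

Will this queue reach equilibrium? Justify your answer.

Stability requires ρ = λ/(cμ) < 1
ρ = 27.6/(4 × 9.7) = 27.6/38.80 = 0.7113
Since 0.7113 < 1, the system is STABLE.
The servers are busy 71.13% of the time.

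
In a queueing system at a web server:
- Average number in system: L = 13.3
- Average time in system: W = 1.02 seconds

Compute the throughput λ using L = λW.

Little's Law: L = λW, so λ = L/W
λ = 13.3/1.02 = 13.0392 requests/second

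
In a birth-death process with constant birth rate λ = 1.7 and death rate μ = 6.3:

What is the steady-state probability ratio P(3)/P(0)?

For constant rates: P(n)/P(0) = (λ/μ)^n
P(3)/P(0) = (1.7/6.3)^3 = 0.26984^3 = 0.01965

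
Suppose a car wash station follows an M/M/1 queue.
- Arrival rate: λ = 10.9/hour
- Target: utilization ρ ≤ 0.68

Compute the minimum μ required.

ρ = λ/μ, so μ = λ/ρ
μ ≥ 10.9/0.68 = 16.0294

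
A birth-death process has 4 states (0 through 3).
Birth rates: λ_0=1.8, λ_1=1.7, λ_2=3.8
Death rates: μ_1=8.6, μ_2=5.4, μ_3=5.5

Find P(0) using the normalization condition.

Ratios P(n)/P(0) = (λ₀···λₙ₋₁)/(μ₁···μₙ):
P(1)/P(0) = (1.8)/(8.6) = 0.2093
P(2)/P(0) = (1.8×1.7)/(8.6×5.4) = 0.06589
P(3)/P(0) = (1.8×1.7×3.8)/(8.6×5.4×5.5) = 0.04553

Normalization: ∑ P(n) = 1
P(0) × (1.0000 + 0.2093 + 0.06589 + 0.04553) = 1
P(0) × 1.3207 = 1
P(0) = 1/1.3207 = 0.7572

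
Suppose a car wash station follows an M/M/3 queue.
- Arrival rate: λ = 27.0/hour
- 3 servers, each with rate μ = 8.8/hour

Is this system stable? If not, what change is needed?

Stability requires ρ = λ/(cμ) < 1
ρ = 27.0/(3 × 8.8) = 27.0/26.40 = 1.0227
Since 1.0227 ≥ 1, the system is UNSTABLE.
Need c > λ/μ = 27.0/8.8 = 3.07.
Minimum servers needed: c = 4.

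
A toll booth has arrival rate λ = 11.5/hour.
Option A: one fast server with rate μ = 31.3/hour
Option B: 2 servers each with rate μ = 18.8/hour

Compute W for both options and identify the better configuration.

Option A: single server μ = 31.3 (M/M/1)
  ρ_A = 11.5/31.3 = 0.3674
  W_A = 1/(μ-λ) = 1/(31.3-11.5) = 1/19.80 = 0.05051

Option B: 2 servers μ = 18.8 (M/M/2)
  ρ_B = λ/(cμ) = 11.5/(2×18.8) = 0.3059
  Offered load a = λ/μ = cρ = 11.5/18.8 = 0.6117
  P₀ = [ Σₙ₌₀^1 aⁿ/n! + a^2/(2!(1-ρ)) ]⁻¹
  Σ = a^0/0! + a^1/1! = 1.0000 + 0.6117 = 1.6117
  a^2/(2!(1-ρ)) = 0.37418/(2 × 0.69415) = 0.2695
  P₀ = 1/(1.6117 + 0.2695) = 0.5316
  Lq = P₀·a^2·ρ / (2!(1-ρ)²) = 0.53157 × 0.37418 × 0.30585 / (2 × 0.48184) = 0.06313
  Wq_B = Lq/λ = 0.063127/11.5 = 0.005489
  W_B = Wq_B + 1/μ = 0.005489 + 0.05319 = 0.05868

Since W_A = 0.05051 < W_B = 0.05868, Option A (single fast server) has the shorter time in system.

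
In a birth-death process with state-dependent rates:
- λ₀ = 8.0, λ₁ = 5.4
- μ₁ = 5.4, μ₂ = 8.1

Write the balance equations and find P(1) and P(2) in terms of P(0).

Balance equations:
State 0: λ₀P₀ = μ₁P₁ → P₁ = (λ₀/μ₁)P₀ = (8.0/5.4)P₀ = 1.4815P₀
State 1: P₂ = (λ₀λ₁)/(μ₁μ₂)P₀ = (8.0×5.4)/(5.4×8.1)P₀ = 0.9877P₀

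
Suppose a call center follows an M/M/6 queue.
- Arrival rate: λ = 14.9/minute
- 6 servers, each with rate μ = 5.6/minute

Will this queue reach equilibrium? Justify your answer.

Stability requires ρ = λ/(cμ) < 1
ρ = 14.9/(6 × 5.6) = 14.9/33.60 = 0.4435
Since 0.4435 < 1, the system is STABLE.
The servers are busy 44.35% of the time.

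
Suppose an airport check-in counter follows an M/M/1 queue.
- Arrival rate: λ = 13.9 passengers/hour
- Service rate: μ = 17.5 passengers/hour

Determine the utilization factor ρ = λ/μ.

Server utilization: ρ = λ/μ
ρ = 13.9/17.5 = 0.7943
The server is busy 79.43% of the time.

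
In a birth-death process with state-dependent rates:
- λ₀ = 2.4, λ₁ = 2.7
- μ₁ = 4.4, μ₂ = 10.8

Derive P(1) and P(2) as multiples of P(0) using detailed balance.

Balance equations:
State 0: λ₀P₀ = μ₁P₁ → P₁ = (λ₀/μ₁)P₀ = (2.4/4.4)P₀ = 0.5455P₀
State 1: P₂ = (λ₀λ₁)/(μ₁μ₂)P₀ = (2.4×2.7)/(4.4×10.8)P₀ = 0.1364P₀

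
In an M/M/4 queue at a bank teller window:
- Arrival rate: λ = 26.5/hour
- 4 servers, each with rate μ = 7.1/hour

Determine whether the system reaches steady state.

Stability requires ρ = λ/(cμ) < 1
ρ = 26.5/(4 × 7.1) = 26.5/28.40 = 0.9331
Since 0.9331 < 1, the system is STABLE.
The servers are busy 93.31% of the time.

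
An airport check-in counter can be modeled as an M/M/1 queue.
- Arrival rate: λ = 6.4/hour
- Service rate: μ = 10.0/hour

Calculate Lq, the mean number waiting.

ρ = λ/μ = 6.4/10.0 = 0.6400
For M/M/1: Lq = λ²/(μ(μ-λ))
Lq = 40.96/(10.0 × 3.60)
Lq = 1.1378 passengers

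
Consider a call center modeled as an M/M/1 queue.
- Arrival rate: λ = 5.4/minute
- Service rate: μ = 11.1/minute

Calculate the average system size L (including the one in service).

ρ = λ/μ = 5.4/11.1 = 0.4865
For M/M/1: L = λ/(μ-λ)
L = 5.4/(11.1-5.4) = 5.4/5.70
L = 0.9474 calls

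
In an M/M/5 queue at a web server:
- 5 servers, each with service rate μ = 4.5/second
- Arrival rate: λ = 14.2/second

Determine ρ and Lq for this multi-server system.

Traffic intensity: ρ = λ/(cμ) = 14.2/(5×4.5) = 0.6311
Since ρ = 0.6311 < 1, system is stable.
Offered load a = λ/μ = cρ = 14.2/4.5 = 3.1556
P₀ = [ Σₙ₌₀^4 aⁿ/n! + a^5/(5!(1-ρ)) ]⁻¹
Σ = a^0/0! + a^1/1! + a^2/2! + a^3/3! + a^4/4! = 1.00000 + 3.15556 + 4.97877 + 5.23692 + 4.13135 = 18.5026
a^5/(5!(1-ρ)) = 312.8810/(120 × 0.36889) = 7.0681
P₀ = 1/(18.5026 + 7.0681) = 0.03911
Lq = P₀·a^5·ρ / (5!(1-ρ)²) = 0.03911 × 312.8810 × 0.6311 / (120 × 0.1361) = 0.4729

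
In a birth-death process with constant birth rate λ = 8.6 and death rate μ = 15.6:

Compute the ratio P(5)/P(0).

For constant rates: P(n)/P(0) = (λ/μ)^n
P(5)/P(0) = (8.6/15.6)^5 = 0.55128^5 = 0.05092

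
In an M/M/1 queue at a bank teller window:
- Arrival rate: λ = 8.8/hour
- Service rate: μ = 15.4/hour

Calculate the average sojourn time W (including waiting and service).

First, compute utilization: ρ = λ/μ = 8.8/15.4 = 0.5714
For M/M/1: W = 1/(μ-λ)
W = 1/(15.4-8.8) = 1/6.60
W = 0.1515 hours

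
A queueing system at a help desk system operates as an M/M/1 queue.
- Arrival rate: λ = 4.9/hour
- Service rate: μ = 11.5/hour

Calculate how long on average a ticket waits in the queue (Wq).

First, compute utilization: ρ = λ/μ = 4.9/11.5 = 0.4261
For M/M/1: Wq = λ/(μ(μ-λ))
Wq = 4.9/(11.5 × (11.5-4.9))
Wq = 4.9/(11.5 × 6.60)
Wq = 0.06456 hours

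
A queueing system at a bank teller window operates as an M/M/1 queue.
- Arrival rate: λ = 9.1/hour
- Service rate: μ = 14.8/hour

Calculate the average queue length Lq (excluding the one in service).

ρ = λ/μ = 9.1/14.8 = 0.6149
For M/M/1: Lq = λ²/(μ(μ-λ))
Lq = 82.81/(14.8 × 5.70)
Lq = 0.9816 transactions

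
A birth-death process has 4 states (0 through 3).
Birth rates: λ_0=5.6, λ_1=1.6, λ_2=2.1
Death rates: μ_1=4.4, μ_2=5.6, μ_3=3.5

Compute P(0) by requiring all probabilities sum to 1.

Ratios P(n)/P(0) = (λ₀···λₙ₋₁)/(μ₁···μₙ):
P(1)/P(0) = (5.6)/(4.4) = 1.2727
P(2)/P(0) = (5.6×1.6)/(4.4×5.6) = 0.3636
P(3)/P(0) = (5.6×1.6×2.1)/(4.4×5.6×3.5) = 0.2182

Normalization: ∑ P(n) = 1
P(0) × (1.0000 + 1.2727 + 0.3636 + 0.2182) = 1
P(0) × 2.8545 = 1
P(0) = 1/2.8545 = 0.3503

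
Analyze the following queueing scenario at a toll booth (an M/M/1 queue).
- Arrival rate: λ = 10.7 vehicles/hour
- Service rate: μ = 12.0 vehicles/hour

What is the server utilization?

Server utilization: ρ = λ/μ
ρ = 10.7/12.0 = 0.8917
The server is busy 89.17% of the time.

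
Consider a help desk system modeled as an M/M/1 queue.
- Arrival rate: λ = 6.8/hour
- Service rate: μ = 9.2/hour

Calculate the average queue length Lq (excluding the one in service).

ρ = λ/μ = 6.8/9.2 = 0.7391
For M/M/1: Lq = λ²/(μ(μ-λ))
Lq = 46.24/(9.2 × 2.40)
Lq = 2.0942 tickets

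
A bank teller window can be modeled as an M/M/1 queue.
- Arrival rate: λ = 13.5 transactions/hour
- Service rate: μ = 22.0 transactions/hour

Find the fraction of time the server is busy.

Server utilization: ρ = λ/μ
ρ = 13.5/22.0 = 0.6136
The server is busy 61.36% of the time.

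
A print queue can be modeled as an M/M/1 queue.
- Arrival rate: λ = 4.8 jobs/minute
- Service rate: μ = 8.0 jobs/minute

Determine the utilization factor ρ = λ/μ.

Server utilization: ρ = λ/μ
ρ = 4.8/8.0 = 0.6000
The server is busy 60.00% of the time.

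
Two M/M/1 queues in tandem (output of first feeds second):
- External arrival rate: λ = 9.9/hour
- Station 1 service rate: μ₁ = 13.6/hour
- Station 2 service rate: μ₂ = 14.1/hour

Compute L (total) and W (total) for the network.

By Jackson's theorem, each station behaves as independent M/M/1.
Station 1: ρ₁ = 9.9/13.6 = 0.7279, L₁ = ρ₁/(1-ρ₁) = λ/(μ₁-λ) = 9.9/3.70 = 2.6757
Station 2: ρ₂ = 9.9/14.1 = 0.7021, L₂ = ρ₂/(1-ρ₂) = λ/(μ₂-λ) = 9.9/4.20 = 2.3571
Total: L = L₁ + L₂ = 2.6757 + 2.3571 = 5.0328
W = L/λ = 5.0328/9.9 = 0.5084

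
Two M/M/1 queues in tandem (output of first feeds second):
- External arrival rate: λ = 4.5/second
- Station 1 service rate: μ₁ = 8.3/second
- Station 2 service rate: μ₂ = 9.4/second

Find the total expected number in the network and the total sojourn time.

By Jackson's theorem, each station behaves as independent M/M/1.
Station 1: ρ₁ = 4.5/8.3 = 0.5422, L₁ = ρ₁/(1-ρ₁) = λ/(μ₁-λ) = 4.5/3.80 = 1.1842
Station 2: ρ₂ = 4.5/9.4 = 0.4787, L₂ = ρ₂/(1-ρ₂) = λ/(μ₂-λ) = 4.5/4.90 = 0.9184
Total: L = L₁ + L₂ = 1.1842 + 0.9184 = 2.1026
W = L/λ = 2.1026/4.5 = 0.4672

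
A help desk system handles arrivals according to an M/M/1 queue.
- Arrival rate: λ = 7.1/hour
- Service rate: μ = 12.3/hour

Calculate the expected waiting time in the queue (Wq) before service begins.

First, compute utilization: ρ = λ/μ = 7.1/12.3 = 0.5772
For M/M/1: Wq = λ/(μ(μ-λ))
Wq = 7.1/(12.3 × (12.3-7.1))
Wq = 7.1/(12.3 × 5.20)
Wq = 0.1110 hours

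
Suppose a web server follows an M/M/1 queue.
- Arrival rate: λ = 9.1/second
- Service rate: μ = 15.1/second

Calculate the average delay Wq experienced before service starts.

First, compute utilization: ρ = λ/μ = 9.1/15.1 = 0.6026
For M/M/1: Wq = λ/(μ(μ-λ))
Wq = 9.1/(15.1 × (15.1-9.1))
Wq = 9.1/(15.1 × 6.00)
Wq = 0.1004 seconds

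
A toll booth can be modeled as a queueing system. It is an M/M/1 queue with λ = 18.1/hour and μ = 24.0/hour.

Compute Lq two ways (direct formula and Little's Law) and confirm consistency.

Method 1 (direct): Lq = λ²/(μ(μ-λ)) = 327.61/(24.0 × 5.90) = 2.3136

Method 2 (Little's Law):
W = 1/(μ-λ) = 1/5.90 = 0.169492
Wq = W - 1/μ = 0.169492 - 0.0416667 = 0.127825
Lq = λWq = 18.1 × 0.127825 = 2.3136 ✔ (matches Method 1)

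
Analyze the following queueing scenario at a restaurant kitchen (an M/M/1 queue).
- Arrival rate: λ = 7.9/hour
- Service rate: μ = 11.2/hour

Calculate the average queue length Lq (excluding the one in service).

ρ = λ/μ = 7.9/11.2 = 0.7054
For M/M/1: Lq = λ²/(μ(μ-λ))
Lq = 62.41/(11.2 × 3.30)
Lq = 1.6886 orders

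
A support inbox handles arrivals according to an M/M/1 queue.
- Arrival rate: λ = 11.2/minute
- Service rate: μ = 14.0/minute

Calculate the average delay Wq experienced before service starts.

First, compute utilization: ρ = λ/μ = 11.2/14.0 = 0.8000
For M/M/1: Wq = λ/(μ(μ-λ))
Wq = 11.2/(14.0 × (14.0-11.2))
Wq = 11.2/(14.0 × 2.80)
Wq = 0.2857 minutes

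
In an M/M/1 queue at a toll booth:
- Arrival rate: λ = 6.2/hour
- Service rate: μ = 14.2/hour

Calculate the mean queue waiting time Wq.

First, compute utilization: ρ = λ/μ = 6.2/14.2 = 0.4366
For M/M/1: Wq = λ/(μ(μ-λ))
Wq = 6.2/(14.2 × (14.2-6.2))
Wq = 6.2/(14.2 × 8.00)
Wq = 0.05458 hours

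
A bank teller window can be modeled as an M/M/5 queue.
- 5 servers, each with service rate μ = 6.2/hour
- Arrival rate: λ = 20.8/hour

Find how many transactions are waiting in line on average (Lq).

Traffic intensity: ρ = λ/(cμ) = 20.8/(5×6.2) = 0.6710
Since ρ = 0.6710 < 1, system is stable.
Offered load a = λ/μ = cρ = 20.8/6.2 = 3.3548
P₀ = [ Σₙ₌₀^4 aⁿ/n! + a^5/(5!(1-ρ)) ]⁻¹
Σ = a^0/0! + a^1/1! + a^2/2! + a^3/3! + a^4/4! = 1.0000 + 3.3548 + 5.6275 + 6.2931 + 5.2781 = 21.5535
a^5/(5!(1-ρ)) = 424.9700/(120 × 0.329032) = 10.7631
P₀ = 1/(21.5535 + 10.7631) = 0.03094
Lq = P₀·a^5·ρ / (5!(1-ρ)²) = 0.030944 × 424.9700 × 0.67097 / (120 × 0.10826) = 0.6792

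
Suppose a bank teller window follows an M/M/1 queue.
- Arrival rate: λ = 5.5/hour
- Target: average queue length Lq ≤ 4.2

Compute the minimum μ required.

For M/M/1: Lq = λ²/(μ(μ-λ))
Need Lq ≤ 4.2, i.e. μ(μ-λ) ≥ λ²/4.2
μ² - 5.5μ - 30.25/4.2 ≥ 0  →  μ² - 5.5μ - 7.20238 ≥ 0
Quadratic formula (positive root): μ = [λ + √(λ² + 4×7.20238)]/2
Discriminant: 30.25 + 4×7.20238 = 59.0595, √59.0595 = 7.6850
μ ≥ (5.5 + 7.6850)/2 = 6.5925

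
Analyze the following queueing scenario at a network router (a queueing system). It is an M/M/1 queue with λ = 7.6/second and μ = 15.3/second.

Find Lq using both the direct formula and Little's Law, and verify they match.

Method 1 (direct): Lq = λ²/(μ(μ-λ)) = 57.76/(15.3 × 7.70) = 0.4903

Method 2 (Little's Law):
W = 1/(μ-λ) = 1/7.70 = 0.12987
Wq = W - 1/μ = 0.12987 - 0.065359 = 0.06451
Lq = λWq = 7.6 × 0.06451 = 0.4903 ✔ (matches Method 1)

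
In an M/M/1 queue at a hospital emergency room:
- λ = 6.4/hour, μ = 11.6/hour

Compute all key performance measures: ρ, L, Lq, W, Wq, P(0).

Step 1: ρ = λ/μ = 6.4/11.6 = 0.5517
Step 2: L = λ/(μ-λ) = 6.4/5.20 = 1.2308
Step 3: Lq = λ²/(μ(μ-λ)) = 40.96/(11.6×5.20) = 0.6790
Step 4: W = 1/(μ-λ) = 1/5.20 = 0.19231
Step 5: Wq = λ/(μ(μ-λ)) = 6.4/(11.6×5.20) = 0.1061
Step 6: P(0) = 1-ρ = 0.4483
Verify: L = λW = 6.4×0.19231 = 1.2308 ✔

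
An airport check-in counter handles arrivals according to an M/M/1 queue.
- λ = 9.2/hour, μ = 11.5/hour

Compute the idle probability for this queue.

ρ = λ/μ = 9.2/11.5 = 0.8000
P(0) = 1 - ρ = 1 - 0.8000 = 0.2000
The server is idle 20.00% of the time.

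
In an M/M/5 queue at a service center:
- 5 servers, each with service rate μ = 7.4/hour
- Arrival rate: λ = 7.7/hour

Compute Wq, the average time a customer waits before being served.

Traffic intensity: ρ = λ/(cμ) = 7.7/(5×7.4) = 0.2081
Since ρ = 0.2081 < 1, system is stable.
Offered load a = λ/μ = cρ = 7.7/7.4 = 1.0405
P₀ = [ Σₙ₌₀^4 aⁿ/n! + a^5/(5!(1-ρ)) ]⁻¹
Σ = a^0/0! + a^1/1! + a^2/2! + a^3/3! + a^4/4! = 1.0000 + 1.0405 + 0.54136 + 0.18777 + 0.048846 = 2.8185
a^5/(5!(1-ρ)) = 1.2198/(120 × 0.7919) = 0.01284
P₀ = 1/(2.8185 + 0.01284) = 0.3532
Lq = P₀·a^5·ρ / (5!(1-ρ)²) = 0.3532 × 1.2198 × 0.2081 / (120 × 0.6271) = 0.001191
Wq = Lq/λ = 0.001191/7.7 = 0.0001547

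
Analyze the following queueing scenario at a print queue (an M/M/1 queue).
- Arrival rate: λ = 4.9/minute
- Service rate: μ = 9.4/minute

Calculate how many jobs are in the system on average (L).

ρ = λ/μ = 4.9/9.4 = 0.5213
For M/M/1: L = λ/(μ-λ)
L = 4.9/(9.4-4.9) = 4.9/4.50
L = 1.0889 jobs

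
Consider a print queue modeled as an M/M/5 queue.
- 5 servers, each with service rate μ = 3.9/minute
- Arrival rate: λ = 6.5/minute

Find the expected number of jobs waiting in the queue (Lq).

Traffic intensity: ρ = λ/(cμ) = 6.5/(5×3.9) = 0.3333
Since ρ = 0.3333 < 1, system is stable.
Offered load a = λ/μ = cρ = 6.5/3.9 = 1.6667
P₀ = [ Σₙ₌₀^4 aⁿ/n! + a^5/(5!(1-ρ)) ]⁻¹
Σ = a^0/0! + a^1/1! + a^2/2! + a^3/3! + a^4/4! = 1.0000 + 1.6667 + 1.3889 + 0.7716 + 0.3215 = 5.1487
a^5/(5!(1-ρ)) = 12.8601/(120 × 0.66667) = 0.1608
P₀ = 1/(5.1487 + 0.1608) = 0.1883
Lq = P₀·a^5·ρ / (5!(1-ρ)²) = 0.18834 × 12.8601 × 0.33333 / (120 × 0.44444) = 0.01514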